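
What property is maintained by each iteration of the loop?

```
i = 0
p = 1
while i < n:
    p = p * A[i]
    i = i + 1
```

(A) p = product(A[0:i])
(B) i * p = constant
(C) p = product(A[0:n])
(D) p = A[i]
A

A loop invariant must hold before the first iteration and be re-established by every execution of the body.

(A) p = product(A[0:i]): Initially i = 0 and p = 1 = product of the empty slice A[0:0]. If p = product(A[0:i]) holds at the top of an iteration, the body sets p to product(A[0:i]) * A[i] = product(A[0:i+1]) and then i to i+1, so the property is restored. At exit i = n, giving p = product(A[0:n]).

The other options fail:
(B) i * p = constant: initially i * p = 0, but after one iteration it is 1 * A[0], which is nonzero in general.
(C) p = product(A[0:n]): false before the loop (p = 1, not the full product) -- it only becomes true at exit.
(D) p = A[i]: after the first iteration p = A[0] but i = 1; in general p is a product of several elements, not a single one.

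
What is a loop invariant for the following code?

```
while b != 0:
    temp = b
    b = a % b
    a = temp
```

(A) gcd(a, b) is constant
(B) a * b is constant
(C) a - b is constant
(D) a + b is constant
A

A loop invariant must hold before the first iteration and be re-established by every execution of the body.

(A) gcd(a, b) is constant: One iteration replaces (a, b) by (b, a mod b). Since a mod b = a - q*b for an integer q, any common divisor of a and b divides b and a mod b, and conversely; hence gcd(b, a mod b) = gcd(a, b). For instance (15, 4) -> (4, 3) keeps gcd = 1. At exit b = 0 and a = gcd of the original inputs.

The other options fail:
(B) a * b is constant: e.g. (a, b) = (15, 4) -> (4, 3): the product goes from 60 to 12.
(C) a - b is constant: e.g. (a, b) = (15, 4) -> (4, 3): the difference goes from 11 to 1.
(D) a + b is constant: e.g. (a, b) = (15, 4) -> (4, 3): the sum goes from 19 to 7.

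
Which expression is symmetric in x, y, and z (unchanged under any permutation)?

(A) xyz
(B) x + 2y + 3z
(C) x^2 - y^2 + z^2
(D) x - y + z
A

A symmetric expression is unchanged when the variables are permuted; here the transformation to test is the swap (x, y) -> (y, x).
A symmetric expression must survive every permutation; the single swap x <-> y already eliminates the distractors, and the keyed expression is also unchanged by x <-> z and y <-> z (each variable enters it in exactly the same way).
Substitute the transformed coordinates into each option and compare with the original:
(A) xyz  ->  (y)(x)z = xyz   [equals xyz: invariant]
(B) x + 2y + 3z  ->  (y) + 2(x) + 3z = 2x + y + 3z   [differs from x + 2y + 3z: not invariant]
(C) x^2 - y^2 + z^2  ->  (y)^2 - (x)^2 + z^2 = -x^2 + y^2 + z^2   [differs from x^2 - y^2 + z^2: not invariant]
(D) x - y + z  ->  (y) - (x) + z = -x + y + z   [differs from x - y + z: not invariant]

Only option (A), xyz, is unchanged by the transformation.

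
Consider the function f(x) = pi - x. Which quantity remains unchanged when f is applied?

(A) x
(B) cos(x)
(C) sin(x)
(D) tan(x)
C

For f(x) = pi - x:
sin(pi - x) = sin(x), so sine is invariant under this transformation.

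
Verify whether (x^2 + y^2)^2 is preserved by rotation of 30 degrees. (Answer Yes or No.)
Yes

Applying rotation by 30 degrees: x' = x*cos(30 degrees) - y*sin(30 degrees) = sqrt(3)x/2 - y/2, y' = x*sin(30 degrees) + y*cos(30 degrees) = x/2 + sqrt(3)y/2

Substituting into (x^2 + y^2)^2:
((sqrt(3)x/2 - y/2)^2 + (x/2 + sqrt(3)y/2)^2)^2
= x^4 + 2x^2y^2 + y^4 = (x^2 + y^2)^2

This equals the original expression (x^2 + y^2)^2, so it IS invariant.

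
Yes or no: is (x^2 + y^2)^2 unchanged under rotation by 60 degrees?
Yes

Applying rotation by 60 degrees: x' = x*cos(60 degrees) - y*sin(60 degrees) = x/2 - sqrt(3)y/2, y' = x*sin(60 degrees) + y*cos(60 degrees) = sqrt(3)x/2 + y/2

Substituting into (x^2 + y^2)^2:
((x/2 - sqrt(3)y/2)^2 + (sqrt(3)x/2 + y/2)^2)^2
= x^4 + 2x^2y^2 + y^4 = (x^2 + y^2)^2

This equals the original expression (x^2 + y^2)^2, so it IS invariant.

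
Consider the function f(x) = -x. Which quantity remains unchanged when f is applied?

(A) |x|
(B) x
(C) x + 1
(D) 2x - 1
A

For f(x) = -x:
Applying f replaces x by -x. Since |-x| = |x|, the absolute value is unchanged by f, whereas x -> -x, 2x - 1 -> -2x - 1 and x + 1 -> -x + 1 all change.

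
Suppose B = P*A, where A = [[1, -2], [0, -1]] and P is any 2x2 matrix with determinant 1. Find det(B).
-1

By the multiplicative property of determinants, det(B) = det(P*A) = det(P) * det(A) = det(A),
so the determinant is invariant under multiplication by any determinant-1 matrix; we just need det(A).

det(A) = (1)(-1) - (-2)(0) = -1 - 0 = -1

Therefore det(B) = 1 * (-1) = -1.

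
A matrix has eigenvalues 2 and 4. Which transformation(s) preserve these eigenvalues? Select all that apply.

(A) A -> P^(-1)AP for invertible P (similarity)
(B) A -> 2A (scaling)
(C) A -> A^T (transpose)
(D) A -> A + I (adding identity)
A and C

Eigenvalues are preserved by:
1. Similarity transformations: A -> P^(-1)AP (same characteristic polynomial)
2. Transpose: A^T has the same eigenvalues as A

Eigenvalues are NOT preserved by:
- Adding identity: eigenvalues become 2+1, 4+1
- Scaling: eigenvalues become 4, 8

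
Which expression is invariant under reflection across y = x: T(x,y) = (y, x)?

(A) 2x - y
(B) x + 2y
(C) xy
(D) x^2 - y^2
C

The map is reflection across y = x: T(x,y) = (y, x).
Substitute the transformed coordinates into each option and compare with the original:
(A) 2x - y  ->  2(y) - (x) = -x + 2y   [differs from 2x - y: not invariant]
(B) x + 2y  ->  (y) + 2(x) = 2x + y   [differs from x + 2y: not invariant]
(C) xy  ->  (y)(x) = xy   [equals xy: invariant]
(D) x^2 - y^2  ->  (y)^2 - (x)^2 = -x^2 + y^2   [differs from x^2 - y^2: not invariant]

Only option (C), xy, is unchanged by the transformation.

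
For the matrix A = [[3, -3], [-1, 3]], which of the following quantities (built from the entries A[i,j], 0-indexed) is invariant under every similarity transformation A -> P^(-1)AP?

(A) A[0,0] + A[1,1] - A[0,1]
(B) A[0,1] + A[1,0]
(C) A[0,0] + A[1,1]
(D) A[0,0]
C

A[0,0] + A[1,1] is the trace of A. By the cyclic property of the trace, tr(P^(-1)AP) = tr(APP^(-1)) = tr(A), so it is the same for every matrix similar to A.

The other combinations are not similarity invariants. For example, take P = [[1, 1], [0, 1]] (det P = 1), so P^(-1) = [[1, -1], [0, 1]] and
B = P^(-1)AP = [[4, -2], [-1, 2]].
Evaluating each option on A and on B:
(A) A[0,0] + A[1,1] - A[0,1]: 9 for A, 8 for B -> changes
(B) A[0,1] + A[1,0]: -4 for A, -3 for B -> changes
(C) A[0,0] + A[1,1]: 6 for A, 6 for B -> unchanged
(D) A[0,0]: 3 for A, 4 for B -> changes

Only (C) A[0,0] + A[1,1] = 6 survives (and it does so for every P, not just this one), so it is the invariant.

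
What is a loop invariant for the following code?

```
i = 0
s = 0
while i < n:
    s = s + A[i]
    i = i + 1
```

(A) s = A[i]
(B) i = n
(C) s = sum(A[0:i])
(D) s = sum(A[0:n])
C

A loop invariant must hold before the first iteration and be re-established by every execution of the body.

(C) s = sum(A[0:i]): Initially i = 0 and s = 0 = sum of the empty slice A[0:0]. If s = sum(A[0:i]) holds at the top of an iteration, the body sets s to sum(A[0:i]) + A[i] = sum(A[0:i+1]) and then i to i+1, so s = sum(A[0:i]) holds again. At exit i = n, giving s = sum(A[0:n]).

The other options fail:
(A) s = A[i]: after the first iteration s = A[0] but i = 1, so s = A[i] compares s with the wrong element (and fails in general).
(B) i = n: false initially (i = 0); it is the exit condition, not an invariant.
(D) s = sum(A[0:n]): false before the loop (s = 0, not the full sum) -- it only becomes true at exit.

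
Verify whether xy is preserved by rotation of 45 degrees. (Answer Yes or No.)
No

Applying rotation by 45 degrees: x' = x*cos(45 degrees) - y*sin(45 degrees) = sqrt(2)x/2 - sqrt(2)y/2, y' = x*sin(45 degrees) + y*cos(45 degrees) = sqrt(2)x/2 + sqrt(2)y/2

Substituting into xy:
(sqrt(2)x/2 - sqrt(2)y/2)(sqrt(2)x/2 + sqrt(2)y/2)
= x^2/2 - y^2/2

This differs from the original expression xy, so it is NOT invariant.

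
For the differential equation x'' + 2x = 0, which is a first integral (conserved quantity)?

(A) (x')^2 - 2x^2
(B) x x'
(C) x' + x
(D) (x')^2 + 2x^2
D

A first integral I satisfies dI/dt = 0 along every solution. Differentiate each option and use the equation of motion:
(A) d/dt[(x')^2 - 2x^2] = 2x'x'' - 4x x' = -8x x', not identically 0
(B) d/dt[x x'] = (x')^2 + x x'' = (x')^2 - 2x^2, not identically 0
(C) d/dt[x' + x] = x'' + x' = -2x + x', not identically 0
(D) d/dt[(x')^2 + 2x^2] = 2x'x'' + 4x x' = 2x'(-2x) + 4x x' = 0

Only (D) has zero time-derivative. So the energy-like quantity (x')^2 + 2x^2 is the first integral.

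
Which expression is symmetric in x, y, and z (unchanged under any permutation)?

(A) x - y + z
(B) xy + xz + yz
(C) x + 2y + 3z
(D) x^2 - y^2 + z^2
B

A symmetric expression is unchanged when the variables are permuted; here the transformation to test is the swap (x, y) -> (y, x).
A symmetric expression must survive every permutation; the single swap x <-> y already eliminates the distractors, and the keyed expression is also unchanged by x <-> z and y <-> z (each variable enters it in exactly the same way).
Substitute the transformed coordinates into each option and compare with the original:
(A) x - y + z  ->  (y) - (x) + z = -x + y + z   [differs from x - y + z: not invariant]
(B) xy + xz + yz  ->  (y)(x) + (y)z + (x)z = xy + xz + yz   [equals xy + xz + yz: invariant]
(C) x + 2y + 3z  ->  (y) + 2(x) + 3z = 2x + y + 3z   [differs from x + 2y + 3z: not invariant]
(D) x^2 - y^2 + z^2  ->  (y)^2 - (x)^2 + z^2 = -x^2 + y^2 + z^2   [differs from x^2 - y^2 + z^2: not invariant]

Only option (B), xy + xz + yz, is unchanged by the transformation.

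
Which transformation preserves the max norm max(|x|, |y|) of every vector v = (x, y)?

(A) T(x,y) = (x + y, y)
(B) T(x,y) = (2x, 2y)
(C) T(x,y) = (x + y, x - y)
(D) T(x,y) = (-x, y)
D

A transformation preserves a norm if ||T(v)|| = ||v|| for every v; a single vector where the norm changes rules an option out.

(A) T(x,y) = (x + y, y): v = (1, 1) has norm max(|1|, |1|) = 1, but T(v) = (2, 1) has norm 2 -- not preserved.
(B) T(x,y) = (2x, 2y): v = (1, 0) has norm max(|1|, |0|) = 1, but T(v) = (2, 0) has norm 2 -- not preserved.
(C) T(x,y) = (x + y, x - y): v = (1, 1) has norm max(|1|, |1|) = 1, but T(v) = (2, 0) has norm 2 -- not preserved.
(D) T(x,y) = (-x, y): preserves the norm -- it only permutes the coordinates and/or flips signs, which leaves max(|x|, |y|) unchanged.

Therefore the answer is (D).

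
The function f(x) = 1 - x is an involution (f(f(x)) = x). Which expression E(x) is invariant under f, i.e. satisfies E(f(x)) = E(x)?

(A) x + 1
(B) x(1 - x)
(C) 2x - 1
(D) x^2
B

Replace x by f(x) = 1 - x in each option and simplify. As a quick numerical cross-check, also compare E(5) with E(f(5)) = E(-4).

(A) x + 1  ->  (1 - x) + 1 = 2 - x; check: E(5) = 6 but E(-4) = -3.   [not invariant]
(B) x(1 - x)  ->  (1 - x)(1 - (1 - x)), which simplifies back to x(1 - x); check: E(5) = -20, E(-4) = -20.   [invariant]
(C) 2x - 1  ->  2(1 - x) - 1 = 1 - 2x; check: E(5) = 9 but E(-4) = -9.   [not invariant]
(D) x^2  ->  (1 - x)^2 = (x - 1)^2; check: E(5) = 25 but E(-4) = 16.   [not invariant]

Only (B) is unchanged. E is symmetric under swapping x with f(x) = 1 - x, which is exactly what an involution does.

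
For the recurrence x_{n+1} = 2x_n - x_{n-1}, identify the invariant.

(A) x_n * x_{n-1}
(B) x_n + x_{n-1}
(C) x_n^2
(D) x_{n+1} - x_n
D

For the recurrence x_{n+1} = 2x_n - x_{n-1}:

If x_{n+1} = 2x_n - x_{n-1}, then:
x_{n+1} - x_n = x_n - x_{n-1}
The first difference is constant throughout the sequence.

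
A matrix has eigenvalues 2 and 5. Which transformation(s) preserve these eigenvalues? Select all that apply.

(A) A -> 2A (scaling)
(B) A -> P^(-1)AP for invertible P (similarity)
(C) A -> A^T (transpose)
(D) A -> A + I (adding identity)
B and C

Eigenvalues are preserved by:
1. Similarity transformations: A -> P^(-1)AP (same characteristic polynomial)
2. Transpose: A^T has the same eigenvalues as A

Eigenvalues are NOT preserved by:
- Adding identity: eigenvalues become 2+1, 5+1
- Scaling: eigenvalues become 4, 10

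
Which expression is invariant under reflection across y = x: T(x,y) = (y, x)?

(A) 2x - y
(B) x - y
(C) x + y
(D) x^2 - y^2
C

The map is reflection across y = x: T(x,y) = (y, x).
Substitute the transformed coordinates into each option and compare with the original:
(A) 2x - y  ->  2(y) - (x) = -x + 2y   [differs from 2x - y: not invariant]
(B) x - y  ->  (y) - (x) = -x + y   [differs from x - y: not invariant]
(C) x + y  ->  (y) + (x) = x + y   [equals x + y: invariant]
(D) x^2 - y^2  ->  (y)^2 - (x)^2 = -x^2 + y^2   [differs from x^2 - y^2: not invariant]

Only option (C), x + y, is unchanged by the transformation.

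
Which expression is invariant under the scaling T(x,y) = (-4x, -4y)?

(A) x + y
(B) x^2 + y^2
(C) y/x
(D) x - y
C

Under the uniform scaling T(x,y) = (-4x, -4y):
Substitute the transformed coordinates into each option and compare with the original:
(A) x + y  ->  (-4x) + (-4y) = -4x - 4y   [differs from x + y: not invariant]
(B) x^2 + y^2  ->  (-4x)^2 + (-4y)^2 = 16x^2 + 16y^2   [differs from x^2 + y^2: not invariant]
(C) y/x  ->  (-4y)/(-4x) = y/x   [equals y/x: invariant]
(D) x - y  ->  (-4x) - (-4y) = -4x + 4y   [differs from x - y: not invariant]

Only option (C), y/x, is unchanged by the transformation.
The common factor -4 cancels in a ratio of coordinates, while sums, products and sums of squares pick up factors of -4 or 16.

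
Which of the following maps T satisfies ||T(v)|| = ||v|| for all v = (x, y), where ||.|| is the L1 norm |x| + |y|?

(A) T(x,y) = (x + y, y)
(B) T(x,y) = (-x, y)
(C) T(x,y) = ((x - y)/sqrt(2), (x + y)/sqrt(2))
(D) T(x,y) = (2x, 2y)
B

A transformation preserves a norm if ||T(v)|| = ||v|| for every v; a single vector where the norm changes rules an option out.

(A) T(x,y) = (x + y, y): v = (0, 1) has norm |0| + |1| = 1, but T(v) = (1, 1) has norm 2 -- not preserved.
(B) T(x,y) = (-x, y): preserves the norm -- it only permutes the coordinates and/or flips signs, which leaves |x| + |y| unchanged.
(C) T(x,y) = ((x - y)/sqrt(2), (x + y)/sqrt(2)): v = (1, 0) has norm |1| + |0| = 1, but T(v) = (sqrt(2)/2, sqrt(2)/2) has norm sqrt(2) -- not preserved.
(D) T(x,y) = (2x, 2y): v = (1, 0) has norm |1| + |0| = 1, but T(v) = (2, 0) has norm 2 -- not preserved.

Therefore the answer is (B).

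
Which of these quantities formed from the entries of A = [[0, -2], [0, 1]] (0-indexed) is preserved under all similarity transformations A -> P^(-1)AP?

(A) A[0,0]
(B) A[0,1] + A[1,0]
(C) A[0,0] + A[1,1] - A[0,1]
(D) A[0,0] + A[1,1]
D

A[0,0] + A[1,1] is the trace of A. By the cyclic property of the trace, tr(P^(-1)AP) = tr(APP^(-1)) = tr(A), so it is the same for every matrix similar to A.

The other combinations are not similarity invariants. For example, take P = [[2, 1], [1, 1]] (det P = 1), so P^(-1) = [[1, -1], [-1, 2]] and
B = P^(-1)AP = [[-3, -3], [4, 4]].
Evaluating each option on A and on B:
(A) A[0,0]: 0 for A, -3 for B -> changes
(B) A[0,1] + A[1,0]: -2 for A, 1 for B -> changes
(C) A[0,0] + A[1,1] - A[0,1]: 3 for A, 4 for B -> changes
(D) A[0,0] + A[1,1]: 1 for A, 1 for B -> unchanged

Only (D) A[0,0] + A[1,1] = 1 survives (and it does so for every P, not just this one), so it is the invariant.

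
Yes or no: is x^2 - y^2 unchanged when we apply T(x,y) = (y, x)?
No

Substitute T(x,y) = (y, x) into the expression and compare with the original.

Original: x^2 - y^2
After applying T: (y)^2 - (x)^2 = -x^2 + y^2

This differs from the original x^2 - y^2 (difference: -2x^2 + 2y^2), so the expression is NOT invariant.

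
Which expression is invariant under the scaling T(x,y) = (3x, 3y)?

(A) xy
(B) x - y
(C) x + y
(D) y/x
D

Under the uniform scaling T(x,y) = (3x, 3y):
Substitute the transformed coordinates into each option and compare with the original:
(A) xy  ->  (3x)(3y) = 9xy   [differs from xy: not invariant]
(B) x - y  ->  (3x) - (3y) = 3x - 3y   [differs from x - y: not invariant]
(C) x + y  ->  (3x) + (3y) = 3x + 3y   [differs from x + y: not invariant]
(D) y/x  ->  (3y)/(3x) = y/x   [equals y/x: invariant]

Only option (D), y/x, is unchanged by the transformation.
The common factor 3 cancels in a ratio of coordinates, while sums, products and sums of squares pick up factors of 3 or 9.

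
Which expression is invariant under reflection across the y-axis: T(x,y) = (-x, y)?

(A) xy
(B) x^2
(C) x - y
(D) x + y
B

The map is reflection across the y-axis: T(x,y) = (-x, y).
Substitute the transformed coordinates into each option and compare with the original:
(A) xy  ->  (-x)(y) = -xy   [differs from xy: not invariant]
(B) x^2  ->  (-x)^2 = x^2   [equals x^2: invariant]
(C) x - y  ->  (-x) - (y) = -x - y   [differs from x - y: not invariant]
(D) x + y  ->  (-x) + (y) = -x + y   [differs from x + y: not invariant]

Only option (B), x^2, is unchanged by the transformation.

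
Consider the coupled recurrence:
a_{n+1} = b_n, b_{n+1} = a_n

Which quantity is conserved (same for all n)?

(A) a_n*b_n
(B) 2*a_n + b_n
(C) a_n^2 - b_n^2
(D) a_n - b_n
A

Replace a_n by a_{n+1} = b_n and b_n by b_{n+1} = a_n in each option and simplify:
(A) a_n*b_n  ->  (b_n)*(a_n) = a_n*b_n   [conserved]
(B) 2*a_n + b_n  ->  2*(b_n) + (a_n) = a_n + 2*b_n   [not conserved]
(C) a_n^2 - b_n^2  ->  (b_n)^2 - (a_n)^2 = -a_n^2 + b_n^2   [not conserved]
(D) a_n - b_n  ->  (b_n) - (a_n) = -a_n + b_n   [not conserved]

Only (A) a_n*b_n returns to itself after one step, so it is the conserved quantity.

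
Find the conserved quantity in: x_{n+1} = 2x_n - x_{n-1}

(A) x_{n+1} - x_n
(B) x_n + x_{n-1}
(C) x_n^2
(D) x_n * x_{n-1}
A

For the recurrence x_{n+1} = 2x_n - x_{n-1}:

If x_{n+1} = 2x_n - x_{n-1}, then:
x_{n+1} - x_n = x_n - x_{n-1}
The first difference is constant throughout the sequence.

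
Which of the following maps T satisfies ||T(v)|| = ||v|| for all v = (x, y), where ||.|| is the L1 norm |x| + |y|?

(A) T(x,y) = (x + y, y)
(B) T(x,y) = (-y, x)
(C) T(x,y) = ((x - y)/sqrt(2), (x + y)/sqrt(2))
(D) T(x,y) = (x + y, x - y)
B

A transformation preserves a norm if ||T(v)|| = ||v|| for every v; a single vector where the norm changes rules an option out.

(A) T(x,y) = (x + y, y): v = (0, 1) has norm |0| + |1| = 1, but T(v) = (1, 1) has norm 2 -- not preserved.
(B) T(x,y) = (-y, x): preserves the norm -- it only permutes the coordinates and/or flips signs, which leaves |x| + |y| unchanged.
(C) T(x,y) = ((x - y)/sqrt(2), (x + y)/sqrt(2)): v = (1, 0) has norm |1| + |0| = 1, but T(v) = (sqrt(2)/2, sqrt(2)/2) has norm sqrt(2) -- not preserved.
(D) T(x,y) = (x + y, x - y): v = (1, 0) has norm |1| + |0| = 1, but T(v) = (1, 1) has norm 2 -- not preserved.

Therefore the answer is (B).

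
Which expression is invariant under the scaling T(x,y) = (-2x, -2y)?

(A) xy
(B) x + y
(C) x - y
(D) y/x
D

Under the uniform scaling T(x,y) = (-2x, -2y):
Substitute the transformed coordinates into each option and compare with the original:
(A) xy  ->  (-2x)(-2y) = 4xy   [differs from xy: not invariant]
(B) x + y  ->  (-2x) + (-2y) = -2x - 2y   [differs from x + y: not invariant]
(C) x - y  ->  (-2x) - (-2y) = -2x + 2y   [differs from x - y: not invariant]
(D) y/x  ->  (-2y)/(-2x) = y/x   [equals y/x: invariant]

Only option (D), y/x, is unchanged by the transformation.
The common factor -2 cancels in a ratio of coordinates, while sums, products and sums of squares pick up factors of -2 or 4.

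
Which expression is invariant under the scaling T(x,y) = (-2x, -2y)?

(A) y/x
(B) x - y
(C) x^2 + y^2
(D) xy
A

Under the uniform scaling T(x,y) = (-2x, -2y):
Substitute the transformed coordinates into each option and compare with the original:
(A) y/x  ->  (-2y)/(-2x) = y/x   [equals y/x: invariant]
(B) x - y  ->  (-2x) - (-2y) = -2x + 2y   [differs from x - y: not invariant]
(C) x^2 + y^2  ->  (-2x)^2 + (-2y)^2 = 4x^2 + 4y^2   [differs from x^2 + y^2: not invariant]
(D) xy  ->  (-2x)(-2y) = 4xy   [differs from xy: not invariant]

Only option (A), y/x, is unchanged by the transformation.
The common factor -2 cancels in a ratio of coordinates, while sums, products and sums of squares pick up factors of -2 or 4.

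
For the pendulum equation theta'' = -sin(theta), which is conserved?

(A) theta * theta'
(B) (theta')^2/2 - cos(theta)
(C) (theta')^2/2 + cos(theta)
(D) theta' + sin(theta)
B

A first integral I satisfies dI/dt = 0 along every solution. Differentiate each option and use the equation of motion:
(A) d/dt[theta * theta'] = (theta')^2 + theta theta'' = (theta')^2 - theta sin(theta), not identically 0
(B) d/dt[(theta')^2/2 - cos(theta)] = theta' theta'' + sin(theta) theta' = theta'(-sin(theta)) + theta' sin(theta) = 0
(C) d/dt[(theta')^2/2 + cos(theta)] = theta' theta'' - sin(theta) theta' = -2 theta' sin(theta), not identically 0
(D) d/dt[theta' + sin(theta)] = theta'' + cos(theta) theta' = -sin(theta) + theta' cos(theta), not identically 0

Only (B) has zero time-derivative. This is the total energy: kinetic (theta')^2/2 plus potential -cos(theta).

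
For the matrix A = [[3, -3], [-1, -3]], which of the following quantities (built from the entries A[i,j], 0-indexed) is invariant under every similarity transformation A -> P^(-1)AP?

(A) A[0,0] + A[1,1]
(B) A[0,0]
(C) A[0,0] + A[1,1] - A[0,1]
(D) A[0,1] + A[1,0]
A

A[0,0] + A[1,1] is the trace of A. By the cyclic property of the trace, tr(P^(-1)AP) = tr(APP^(-1)) = tr(A), so it is the same for every matrix similar to A.

The other combinations are not similarity invariants. For example, take P = [[1, 1], [1, 2]] (det P = 1), so P^(-1) = [[2, -1], [-1, 1]] and
B = P^(-1)AP = [[4, 1], [-4, -4]].
Evaluating each option on A and on B:
(A) A[0,0] + A[1,1]: 0 for A, 0 for B -> unchanged
(B) A[0,0]: 3 for A, 4 for B -> changes
(C) A[0,0] + A[1,1] - A[0,1]: 3 for A, -1 for B -> changes
(D) A[0,1] + A[1,0]: -4 for A, -3 for B -> changes

Only (A) A[0,0] + A[1,1] = 0 survives (and it does so for every P, not just this one), so it is the invariant.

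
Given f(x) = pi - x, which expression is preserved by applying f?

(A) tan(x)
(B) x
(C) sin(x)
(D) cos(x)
C

For f(x) = pi - x:
sin(pi - x) = sin(x), so sine is invariant under this transformation.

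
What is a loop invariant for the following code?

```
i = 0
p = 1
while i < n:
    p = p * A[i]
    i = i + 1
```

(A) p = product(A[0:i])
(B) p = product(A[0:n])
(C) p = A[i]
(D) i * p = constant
A

A loop invariant must hold before the first iteration and be re-established by every execution of the body.

(A) p = product(A[0:i]): Initially i = 0 and p = 1 = product of the empty slice A[0:0]. If p = product(A[0:i]) holds at the top of an iteration, the body sets p to product(A[0:i]) * A[i] = product(A[0:i+1]) and then i to i+1, so the property is restored. At exit i = n, giving p = product(A[0:n]).

The other options fail:
(B) p = product(A[0:n]): false before the loop (p = 1, not the full product) -- it only becomes true at exit.
(C) p = A[i]: after the first iteration p = A[0] but i = 1; in general p is a product of several elements, not a single one.
(D) i * p = constant: initially i * p = 0, but after one iteration it is 1 * A[0], which is nonzero in general.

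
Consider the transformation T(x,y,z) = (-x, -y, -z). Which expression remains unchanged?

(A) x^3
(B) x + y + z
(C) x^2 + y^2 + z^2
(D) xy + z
C

Apply T(x,y,z) = (-x, -y, -z) to each option, i.e. replace (x, y, z) by the transformed coordinates.
Substitute the transformed coordinates into each option and compare with the original:
(A) x^3  ->  (-x)^3 = -x^3   [differs from x^3: not invariant]
(B) x + y + z  ->  (-x) + (-y) + (-z) = -x - y - z   [differs from x + y + z: not invariant]
(C) x^2 + y^2 + z^2  ->  (-x)^2 + (-y)^2 + (-z)^2 = x^2 + y^2 + z^2   [equals x^2 + y^2 + z^2: invariant]
(D) xy + z  ->  (-x)(-y) + (-z) = xy - z   [differs from xy + z: not invariant]

Only option (C), x^2 + y^2 + z^2, is unchanged by the transformation.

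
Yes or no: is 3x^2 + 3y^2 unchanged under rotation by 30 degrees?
Yes

Applying rotation by 30 degrees: x' = x*cos(30 degrees) - y*sin(30 degrees) = sqrt(3)x/2 - y/2, y' = x*sin(30 degrees) + y*cos(30 degrees) = x/2 + sqrt(3)y/2

Substituting into 3x^2 + 3y^2:
3(sqrt(3)x/2 - y/2)^2 + 3(x/2 + sqrt(3)y/2)^2
= 3x^2 + 3y^2

This equals the original expression 3x^2 + 3y^2, so it IS invariant.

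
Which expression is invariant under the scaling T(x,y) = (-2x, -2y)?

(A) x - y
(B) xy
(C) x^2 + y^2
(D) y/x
D

Under the uniform scaling T(x,y) = (-2x, -2y):
Substitute the transformed coordinates into each option and compare with the original:
(A) x - y  ->  (-2x) - (-2y) = -2x + 2y   [differs from x - y: not invariant]
(B) xy  ->  (-2x)(-2y) = 4xy   [differs from xy: not invariant]
(C) x^2 + y^2  ->  (-2x)^2 + (-2y)^2 = 4x^2 + 4y^2   [differs from x^2 + y^2: not invariant]
(D) y/x  ->  (-2y)/(-2x) = y/x   [equals y/x: invariant]

Only option (D), y/x, is unchanged by the transformation.
The common factor -2 cancels in a ratio of coordinates, while sums, products and sums of squares pick up factors of -2 or 4.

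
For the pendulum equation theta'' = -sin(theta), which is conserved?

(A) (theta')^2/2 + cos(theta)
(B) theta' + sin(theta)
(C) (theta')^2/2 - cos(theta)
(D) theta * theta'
C

A first integral I satisfies dI/dt = 0 along every solution. Differentiate each option and use the equation of motion:
(A) d/dt[(theta')^2/2 + cos(theta)] = theta' theta'' - sin(theta) theta' = -2 theta' sin(theta), not identically 0
(B) d/dt[theta' + sin(theta)] = theta'' + cos(theta) theta' = -sin(theta) + theta' cos(theta), not identically 0
(C) d/dt[(theta')^2/2 - cos(theta)] = theta' theta'' + sin(theta) theta' = theta'(-sin(theta)) + theta' sin(theta) = 0
(D) d/dt[theta * theta'] = (theta')^2 + theta theta'' = (theta')^2 - theta sin(theta), not identically 0

Only (C) has zero time-derivative. This is the total energy: kinetic (theta')^2/2 plus potential -cos(theta).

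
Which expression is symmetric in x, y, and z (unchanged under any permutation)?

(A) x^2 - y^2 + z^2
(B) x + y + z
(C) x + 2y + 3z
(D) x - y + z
B

A symmetric expression is unchanged when the variables are permuted; here the transformation to test is the swap (x, y) -> (y, x).
A symmetric expression must survive every permutation; the single swap x <-> y already eliminates the distractors, and the keyed expression is also unchanged by x <-> z and y <-> z (each variable enters it in exactly the same way).
Substitute the transformed coordinates into each option and compare with the original:
(A) x^2 - y^2 + z^2  ->  (y)^2 - (x)^2 + z^2 = -x^2 + y^2 + z^2   [differs from x^2 - y^2 + z^2: not invariant]
(B) x + y + z  ->  (y) + (x) + z = x + y + z   [equals x + y + z: invariant]
(C) x + 2y + 3z  ->  (y) + 2(x) + 3z = 2x + y + 3z   [differs from x + 2y + 3z: not invariant]
(D) x - y + z  ->  (y) - (x) + z = -x + y + z   [differs from x - y + z: not invariant]

Only option (B), x + y + z, is unchanged by the transformation.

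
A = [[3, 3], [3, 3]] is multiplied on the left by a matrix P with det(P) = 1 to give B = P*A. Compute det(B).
0

By the multiplicative property of determinants, det(B) = det(P*A) = det(P) * det(A) = det(A),
so the determinant is invariant under multiplication by any determinant-1 matrix; we just need det(A).

det(A) = (3)(3) - (3)(3) = 9 - 9 = 0

Therefore det(B) = 1 * 0 = 0.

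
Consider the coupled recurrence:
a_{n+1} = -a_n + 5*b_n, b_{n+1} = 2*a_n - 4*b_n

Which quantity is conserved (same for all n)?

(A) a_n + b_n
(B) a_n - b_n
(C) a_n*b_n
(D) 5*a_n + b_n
A

Replace a_n by a_{n+1} = -a_n + 5*b_n and b_n by b_{n+1} = 2*a_n - 4*b_n in each option and simplify:
(A) a_n + b_n  ->  (-a_n + 5*b_n) + (2*a_n - 4*b_n) = a_n + b_n   [conserved]
(B) a_n - b_n  ->  (-a_n + 5*b_n) - (2*a_n - 4*b_n) = -3*a_n + 9*b_n   [not conserved]
(C) a_n*b_n  ->  (-a_n + 5*b_n)*(2*a_n - 4*b_n) = -2*a_n^2 + 14*a_n*b_n - 20*b_n^2   [not conserved]
(D) 5*a_n + b_n  ->  5*(-a_n + 5*b_n) + (2*a_n - 4*b_n) = -3*a_n + 21*b_n   [not conserved]

Only (A) a_n + b_n returns to itself after one step, so it is the conserved quantity.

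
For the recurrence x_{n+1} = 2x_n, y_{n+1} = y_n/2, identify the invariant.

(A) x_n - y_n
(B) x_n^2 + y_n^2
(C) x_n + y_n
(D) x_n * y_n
D

For the recurrence x_{n+1} = 2x_n, y_{n+1} = y_n/2:

x_{n+1} * y_{n+1} = (2x_n) * (y_n/2) = x_n * y_n
The product is conserved.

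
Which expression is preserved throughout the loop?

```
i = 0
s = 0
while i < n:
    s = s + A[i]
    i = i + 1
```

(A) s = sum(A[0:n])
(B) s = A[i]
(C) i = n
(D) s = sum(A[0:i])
D

A loop invariant must hold before the first iteration and be re-established by every execution of the body.

(D) s = sum(A[0:i]): Initially i = 0 and s = 0 = sum of the empty slice A[0:0]. If s = sum(A[0:i]) holds at the top of an iteration, the body sets s to sum(A[0:i]) + A[i] = sum(A[0:i+1]) and then i to i+1, so s = sum(A[0:i]) holds again. At exit i = n, giving s = sum(A[0:n]).

The other options fail:
(A) s = sum(A[0:n]): false before the loop (s = 0, not the full sum) -- it only becomes true at exit.
(B) s = A[i]: after the first iteration s = A[0] but i = 1, so s = A[i] compares s with the wrong element (and fails in general).
(C) i = n: false initially (i = 0); it is the exit condition, not an invariant.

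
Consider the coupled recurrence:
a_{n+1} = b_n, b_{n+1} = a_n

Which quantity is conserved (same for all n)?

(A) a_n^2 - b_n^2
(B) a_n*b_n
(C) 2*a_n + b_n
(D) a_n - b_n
B

Replace a_n by a_{n+1} = b_n and b_n by b_{n+1} = a_n in each option and simplify:
(A) a_n^2 - b_n^2  ->  (b_n)^2 - (a_n)^2 = -a_n^2 + b_n^2   [not conserved]
(B) a_n*b_n  ->  (b_n)*(a_n) = a_n*b_n   [conserved]
(C) 2*a_n + b_n  ->  2*(b_n) + (a_n) = a_n + 2*b_n   [not conserved]
(D) a_n - b_n  ->  (b_n) - (a_n) = -a_n + b_n   [not conserved]

Only (B) a_n*b_n returns to itself after one step, so it is the conserved quantity.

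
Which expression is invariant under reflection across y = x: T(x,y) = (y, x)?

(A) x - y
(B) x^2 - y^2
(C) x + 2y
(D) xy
D

The map is reflection across y = x: T(x,y) = (y, x).
Substitute the transformed coordinates into each option and compare with the original:
(A) x - y  ->  (y) - (x) = -x + y   [differs from x - y: not invariant]
(B) x^2 - y^2  ->  (y)^2 - (x)^2 = -x^2 + y^2   [differs from x^2 - y^2: not invariant]
(C) x + 2y  ->  (y) + 2(x) = 2x + y   [differs from x + 2y: not invariant]
(D) xy  ->  (y)(x) = xy   [equals xy: invariant]

Only option (D), xy, is unchanged by the transformation.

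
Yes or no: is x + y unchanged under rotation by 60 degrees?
No

Applying rotation by 60 degrees: x' = x*cos(60 degrees) - y*sin(60 degrees) = x/2 - sqrt(3)y/2, y' = x*sin(60 degrees) + y*cos(60 degrees) = sqrt(3)x/2 + y/2

Substituting into x + y:
(x/2 - sqrt(3)y/2) + (sqrt(3)x/2 + y/2)
= x/2 + sqrt(3)x/2 - sqrt(3)y/2 + y/2

This differs from the original expression x + y, so it is NOT invariant.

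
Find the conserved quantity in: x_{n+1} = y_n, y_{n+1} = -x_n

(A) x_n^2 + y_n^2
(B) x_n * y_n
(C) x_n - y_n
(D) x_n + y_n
A

For the recurrence x_{n+1} = y_n, y_{n+1} = -x_n:

x_{n+1}^2 + y_{n+1}^2 = y_n^2 + (-x_n)^2 = x_n^2 + y_n^2
The sum of squares is conserved (like energy in a harmonic oscillator).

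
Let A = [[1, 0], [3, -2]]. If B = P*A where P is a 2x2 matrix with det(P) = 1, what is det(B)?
-2

By the multiplicative property of determinants, det(B) = det(P*A) = det(P) * det(A) = det(A),
so the determinant is invariant under multiplication by any determinant-1 matrix; we just need det(A).

det(A) = (1)(-2) - (0)(3) = -2 - 0 = -2

Therefore det(B) = 1 * (-2) = -2.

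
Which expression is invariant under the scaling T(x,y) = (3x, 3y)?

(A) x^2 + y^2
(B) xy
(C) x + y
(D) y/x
D

Under the uniform scaling T(x,y) = (3x, 3y):
Substitute the transformed coordinates into each option and compare with the original:
(A) x^2 + y^2  ->  (3x)^2 + (3y)^2 = 9x^2 + 9y^2   [differs from x^2 + y^2: not invariant]
(B) xy  ->  (3x)(3y) = 9xy   [differs from xy: not invariant]
(C) x + y  ->  (3x) + (3y) = 3x + 3y   [differs from x + y: not invariant]
(D) y/x  ->  (3y)/(3x) = y/x   [equals y/x: invariant]

Only option (D), y/x, is unchanged by the transformation.
The common factor 3 cancels in a ratio of coordinates, while sums, products and sums of squares pick up factors of 3 or 9.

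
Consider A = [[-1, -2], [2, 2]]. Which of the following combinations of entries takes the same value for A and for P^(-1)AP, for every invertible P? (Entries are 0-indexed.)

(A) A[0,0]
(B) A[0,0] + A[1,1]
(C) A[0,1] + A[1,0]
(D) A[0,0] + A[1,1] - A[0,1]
B

A[0,0] + A[1,1] is the trace of A. By the cyclic property of the trace, tr(P^(-1)AP) = tr(APP^(-1)) = tr(A), so it is the same for every matrix similar to A.

The other combinations are not similarity invariants. For example, take P = [[1, -1], [0, 1]] (det P = 1), so P^(-1) = [[1, 1], [0, 1]] and
B = P^(-1)AP = [[1, -1], [2, 0]].
Evaluating each option on A and on B:
(A) A[0,0]: -1 for A, 1 for B -> changes
(B) A[0,0] + A[1,1]: 1 for A, 1 for B -> unchanged
(C) A[0,1] + A[1,0]: 0 for A, 1 for B -> changes
(D) A[0,0] + A[1,1] - A[0,1]: 3 for A, 2 for B -> changes

Only (B) A[0,0] + A[1,1] = 1 survives (and it does so for every P, not just this one), so it is the invariant.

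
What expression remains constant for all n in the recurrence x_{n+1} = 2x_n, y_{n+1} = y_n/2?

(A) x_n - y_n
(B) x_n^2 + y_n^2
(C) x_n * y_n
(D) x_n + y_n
C

For the recurrence x_{n+1} = 2x_n, y_{n+1} = y_n/2:

x_{n+1} * y_{n+1} = (2x_n) * (y_n/2) = x_n * y_n
The product is conserved.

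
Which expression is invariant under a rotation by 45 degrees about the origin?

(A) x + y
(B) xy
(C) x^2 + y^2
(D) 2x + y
C

A rotation by 45 degrees sends (x, y) to (sqrt(2)x/2 - sqrt(2)y/2, sqrt(2)x/2 + sqrt(2)y/2).
Substitute the transformed coordinates into each option and compare with the original:
(A) x + y  ->  (sqrt(2)x/2 - sqrt(2)y/2) + (sqrt(2)x/2 + sqrt(2)y/2) = sqrt(2)x   [differs from x + y: not invariant]
(B) xy  ->  (sqrt(2)x/2 - sqrt(2)y/2)(sqrt(2)x/2 + sqrt(2)y/2) = x^2/2 - y^2/2   [differs from xy: not invariant]
(C) x^2 + y^2  ->  (sqrt(2)x/2 - sqrt(2)y/2)^2 + (sqrt(2)x/2 + sqrt(2)y/2)^2 = x^2 + y^2   [equals x^2 + y^2: invariant]
(D) 2x + y  ->  2(sqrt(2)x/2 - sqrt(2)y/2) + (sqrt(2)x/2 + sqrt(2)y/2) = 3sqrt(2)x/2 - sqrt(2)y/2   [differs from 2x + y: not invariant]

Only option (C), x^2 + y^2, is unchanged by the transformation.
Geometrically, x^2 + y^2 is the squared distance from the origin, which every rotation about the origin preserves.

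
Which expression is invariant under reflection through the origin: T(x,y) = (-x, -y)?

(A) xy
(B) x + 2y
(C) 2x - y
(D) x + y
A

The map is reflection through the origin: T(x,y) = (-x, -y).
Substitute the transformed coordinates into each option and compare with the original:
(A) xy  ->  (-x)(-y) = xy   [equals xy: invariant]
(B) x + 2y  ->  (-x) + 2(-y) = -x - 2y   [differs from x + 2y: not invariant]
(C) 2x - y  ->  2(-x) - (-y) = -2x + y   [differs from 2x - y: not invariant]
(D) x + y  ->  (-x) + (-y) = -x - y   [differs from x + y: not invariant]

Only option (A), xy, is unchanged by the transformation.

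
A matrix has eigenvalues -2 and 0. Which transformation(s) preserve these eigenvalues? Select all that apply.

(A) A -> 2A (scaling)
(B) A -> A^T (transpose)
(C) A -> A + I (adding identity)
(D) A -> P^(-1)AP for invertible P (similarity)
B and D

Eigenvalues are preserved by:
1. Similarity transformations: A -> P^(-1)AP (same characteristic polynomial)
2. Transpose: A^T has the same eigenvalues as A

Eigenvalues are NOT preserved by:
- Adding identity: eigenvalues become -2+1, 0+1
- Scaling: eigenvalues become -4, 0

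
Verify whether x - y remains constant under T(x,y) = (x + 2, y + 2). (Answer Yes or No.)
Yes

Substitute T(x,y) = (x + 2, y + 2) into the expression and compare with the original.

Original: x - y
After applying T: (x + 2) - (y + 2) = x - y

This is identical to the original x - y, so the expression is invariant.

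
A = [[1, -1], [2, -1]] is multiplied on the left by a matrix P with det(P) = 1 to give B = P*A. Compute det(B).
1

By the multiplicative property of determinants, det(B) = det(P*A) = det(P) * det(A) = det(A),
so the determinant is invariant under multiplication by any determinant-1 matrix; we just need det(A).

det(A) = (1)(-1) - (-1)(2) = -1 - (-2) = 1

Therefore det(B) = 1 * 1 = 1.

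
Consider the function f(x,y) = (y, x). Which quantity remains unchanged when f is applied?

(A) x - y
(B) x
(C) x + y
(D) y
C

For f(x,y) = (y, x):
After applying f: x' = y, y' = x. So x' + y' = y + x = x + y.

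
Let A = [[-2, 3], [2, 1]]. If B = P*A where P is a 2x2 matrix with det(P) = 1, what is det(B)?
-8

By the multiplicative property of determinants, det(B) = det(P*A) = det(P) * det(A) = det(A),
so the determinant is invariant under multiplication by any determinant-1 matrix; we just need det(A).

det(A) = (-2)(1) - (3)(2) = -2 - 6 = -8

Therefore det(B) = 1 * (-8) = -8.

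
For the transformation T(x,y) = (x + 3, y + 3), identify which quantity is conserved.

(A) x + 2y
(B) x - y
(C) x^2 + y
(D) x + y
B

An expression E(x,y) is invariant under T if E(T(x,y)) = E(x,y). Here T(x,y) = (x + 3, y + 3).
Substitute the transformed coordinates into each option and compare with the original:
(A) x + 2y  ->  (x + 3) + 2(y + 3) = x + 2y + 9   [differs from x + 2y: not invariant]
(B) x - y  ->  (x + 3) - (y + 3) = x - y   [equals x - y: invariant]
(C) x^2 + y  ->  (x + 3)^2 + (y + 3) = x^2 + 6x + y + 12   [differs from x^2 + y: not invariant]
(D) x + y  ->  (x + 3) + (y + 3) = x + y + 6   [differs from x + y: not invariant]

Only option (B), x - y, is unchanged by the transformation.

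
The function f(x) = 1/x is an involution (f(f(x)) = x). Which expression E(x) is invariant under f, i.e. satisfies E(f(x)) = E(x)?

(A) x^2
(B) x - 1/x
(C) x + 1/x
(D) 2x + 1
C

Replace x by f(x) = 1/x in each option and simplify. As a quick numerical cross-check, also compare E(3) with E(f(3)) = E(1/3).

(A) x^2  ->  (1/x)^2 = x^(-2); check: E(3) = 9 but E(1/3) = 1/9.   [not invariant]
(B) x - 1/x  ->  (1/x) - 1/(1/x) = -x + 1/x; check: E(3) = 8/3 but E(1/3) = -8/3.   [not invariant]
(C) x + 1/x  ->  (1/x) + 1/(1/x), which simplifies back to x + 1/x; check: E(3) = 10/3, E(1/3) = 10/3.   [invariant]
(D) 2x + 1  ->  2(1/x) + 1 = (x + 2)/x; check: E(3) = 7 but E(1/3) = 5/3.   [not invariant]

Only (C) is unchanged. E is symmetric under swapping x with f(x) = 1/x, which is exactly what an involution does.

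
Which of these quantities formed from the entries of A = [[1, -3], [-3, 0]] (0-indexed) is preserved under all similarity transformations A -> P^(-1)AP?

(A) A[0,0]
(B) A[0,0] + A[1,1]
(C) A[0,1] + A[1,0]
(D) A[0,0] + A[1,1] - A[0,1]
B

A[0,0] + A[1,1] is the trace of A. By the cyclic property of the trace, tr(P^(-1)AP) = tr(APP^(-1)) = tr(A), so it is the same for every matrix similar to A.

The other combinations are not similarity invariants. For example, take P = [[1, 2], [0, 1]] (det P = 1), so P^(-1) = [[1, -2], [0, 1]] and
B = P^(-1)AP = [[7, 11], [-3, -6]].
Evaluating each option on A and on B:
(A) A[0,0]: 1 for A, 7 for B -> changes
(B) A[0,0] + A[1,1]: 1 for A, 1 for B -> unchanged
(C) A[0,1] + A[1,0]: -6 for A, 8 for B -> changes
(D) A[0,0] + A[1,1] - A[0,1]: 4 for A, -10 for B -> changes

Only (B) A[0,0] + A[1,1] = 1 survives (and it does so for every P, not just this one), so it is the invariant.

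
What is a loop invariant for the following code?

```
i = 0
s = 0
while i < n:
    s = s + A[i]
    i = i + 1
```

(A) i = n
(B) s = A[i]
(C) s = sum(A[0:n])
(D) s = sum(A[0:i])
D

A loop invariant must hold before the first iteration and be re-established by every execution of the body.

(D) s = sum(A[0:i]): Initially i = 0 and s = 0 = sum of the empty slice A[0:0]. If s = sum(A[0:i]) holds at the top of an iteration, the body sets s to sum(A[0:i]) + A[i] = sum(A[0:i+1]) and then i to i+1, so s = sum(A[0:i]) holds again. At exit i = n, giving s = sum(A[0:n]).

The other options fail:
(A) i = n: false initially (i = 0); it is the exit condition, not an invariant.
(B) s = A[i]: after the first iteration s = A[0] but i = 1, so s = A[i] compares s with the wrong element (and fails in general).
(C) s = sum(A[0:n]): false before the loop (s = 0, not the full sum) -- it only becomes true at exit.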